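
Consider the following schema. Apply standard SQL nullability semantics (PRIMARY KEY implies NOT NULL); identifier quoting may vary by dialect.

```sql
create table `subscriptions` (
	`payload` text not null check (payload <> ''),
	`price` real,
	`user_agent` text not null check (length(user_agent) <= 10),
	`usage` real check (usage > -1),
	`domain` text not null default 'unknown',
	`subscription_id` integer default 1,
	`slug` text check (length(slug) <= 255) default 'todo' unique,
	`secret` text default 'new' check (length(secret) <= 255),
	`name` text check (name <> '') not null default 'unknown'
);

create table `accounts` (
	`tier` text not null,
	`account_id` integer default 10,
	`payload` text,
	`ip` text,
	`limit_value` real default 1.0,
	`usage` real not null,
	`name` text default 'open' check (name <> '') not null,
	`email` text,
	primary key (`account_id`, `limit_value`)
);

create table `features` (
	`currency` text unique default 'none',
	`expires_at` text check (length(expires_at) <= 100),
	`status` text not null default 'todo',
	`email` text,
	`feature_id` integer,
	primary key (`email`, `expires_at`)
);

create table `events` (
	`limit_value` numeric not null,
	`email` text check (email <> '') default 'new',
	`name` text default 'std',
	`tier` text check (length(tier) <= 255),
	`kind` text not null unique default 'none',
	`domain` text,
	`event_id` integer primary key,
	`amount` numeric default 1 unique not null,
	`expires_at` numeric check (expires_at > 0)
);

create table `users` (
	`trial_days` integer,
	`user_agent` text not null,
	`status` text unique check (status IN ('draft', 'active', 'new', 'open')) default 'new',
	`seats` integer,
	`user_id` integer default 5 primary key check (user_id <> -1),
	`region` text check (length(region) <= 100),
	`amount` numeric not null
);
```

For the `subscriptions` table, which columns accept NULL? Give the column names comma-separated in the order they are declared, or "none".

price, usage, subscription_id, slug, secret

- payload: declared NOT NULL → not nullable.
- price: no NOT NULL constraint applies → nullable.
- user_agent: declared NOT NULL → not nullable.
- usage: CHECK does not forbid NULL (a CHECK constraint passes when its expression is NULL) → nullable.
- domain: declared NOT NULL → not nullable.
- subscription_id: DEFAULT only fills an omitted column; an explicit NULL is still allowed → nullable.
- slug: CHECK does not forbid NULL (a CHECK constraint passes when its expression is NULL) → nullable.
- secret: CHECK does not forbid NULL (a CHECK constraint passes when its expression is NULL) → nullable.
- name: declared NOT NULL → not nullable.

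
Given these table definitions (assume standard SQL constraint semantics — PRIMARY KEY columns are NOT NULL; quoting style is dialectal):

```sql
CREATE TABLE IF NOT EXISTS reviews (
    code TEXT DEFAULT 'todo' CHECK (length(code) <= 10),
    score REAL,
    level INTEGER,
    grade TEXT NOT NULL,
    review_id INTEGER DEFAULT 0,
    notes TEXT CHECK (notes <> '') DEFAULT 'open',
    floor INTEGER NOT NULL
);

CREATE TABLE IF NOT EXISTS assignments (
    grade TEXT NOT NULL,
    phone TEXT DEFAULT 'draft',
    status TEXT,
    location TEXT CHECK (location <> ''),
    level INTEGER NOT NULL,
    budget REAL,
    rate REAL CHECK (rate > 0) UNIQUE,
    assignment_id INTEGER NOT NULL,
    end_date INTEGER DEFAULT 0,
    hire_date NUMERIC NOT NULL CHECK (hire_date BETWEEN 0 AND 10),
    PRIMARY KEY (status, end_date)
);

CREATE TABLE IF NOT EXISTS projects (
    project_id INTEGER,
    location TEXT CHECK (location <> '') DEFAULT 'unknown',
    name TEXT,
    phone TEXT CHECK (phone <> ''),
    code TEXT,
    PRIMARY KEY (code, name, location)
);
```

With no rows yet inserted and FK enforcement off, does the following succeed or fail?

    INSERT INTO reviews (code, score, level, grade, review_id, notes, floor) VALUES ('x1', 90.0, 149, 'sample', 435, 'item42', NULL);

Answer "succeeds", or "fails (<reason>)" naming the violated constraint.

fails (NOT NULL on floor)

floor is explicitly set to NULL, but floor is declared NOT NULL.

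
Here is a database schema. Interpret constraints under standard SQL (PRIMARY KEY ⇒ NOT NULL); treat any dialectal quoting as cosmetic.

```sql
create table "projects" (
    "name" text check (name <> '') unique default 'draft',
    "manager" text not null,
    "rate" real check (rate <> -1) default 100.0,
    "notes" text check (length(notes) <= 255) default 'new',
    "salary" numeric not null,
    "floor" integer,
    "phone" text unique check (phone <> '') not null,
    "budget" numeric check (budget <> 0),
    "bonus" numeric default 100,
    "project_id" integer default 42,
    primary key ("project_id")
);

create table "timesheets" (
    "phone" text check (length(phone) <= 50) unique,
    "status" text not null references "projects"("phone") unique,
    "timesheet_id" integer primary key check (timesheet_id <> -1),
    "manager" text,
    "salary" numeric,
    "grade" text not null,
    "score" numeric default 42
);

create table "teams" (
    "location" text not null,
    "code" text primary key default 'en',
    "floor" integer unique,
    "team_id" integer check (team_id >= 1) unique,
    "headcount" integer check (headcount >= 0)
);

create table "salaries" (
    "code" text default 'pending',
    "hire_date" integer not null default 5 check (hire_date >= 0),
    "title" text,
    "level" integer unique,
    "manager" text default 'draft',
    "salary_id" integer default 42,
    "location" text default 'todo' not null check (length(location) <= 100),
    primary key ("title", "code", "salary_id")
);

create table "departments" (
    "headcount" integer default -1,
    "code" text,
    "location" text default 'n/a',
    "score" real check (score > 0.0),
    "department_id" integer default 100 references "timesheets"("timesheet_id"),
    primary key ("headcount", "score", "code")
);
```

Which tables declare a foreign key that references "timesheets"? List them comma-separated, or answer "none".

- departments.department_id references timesheets(timesheet_id).

departments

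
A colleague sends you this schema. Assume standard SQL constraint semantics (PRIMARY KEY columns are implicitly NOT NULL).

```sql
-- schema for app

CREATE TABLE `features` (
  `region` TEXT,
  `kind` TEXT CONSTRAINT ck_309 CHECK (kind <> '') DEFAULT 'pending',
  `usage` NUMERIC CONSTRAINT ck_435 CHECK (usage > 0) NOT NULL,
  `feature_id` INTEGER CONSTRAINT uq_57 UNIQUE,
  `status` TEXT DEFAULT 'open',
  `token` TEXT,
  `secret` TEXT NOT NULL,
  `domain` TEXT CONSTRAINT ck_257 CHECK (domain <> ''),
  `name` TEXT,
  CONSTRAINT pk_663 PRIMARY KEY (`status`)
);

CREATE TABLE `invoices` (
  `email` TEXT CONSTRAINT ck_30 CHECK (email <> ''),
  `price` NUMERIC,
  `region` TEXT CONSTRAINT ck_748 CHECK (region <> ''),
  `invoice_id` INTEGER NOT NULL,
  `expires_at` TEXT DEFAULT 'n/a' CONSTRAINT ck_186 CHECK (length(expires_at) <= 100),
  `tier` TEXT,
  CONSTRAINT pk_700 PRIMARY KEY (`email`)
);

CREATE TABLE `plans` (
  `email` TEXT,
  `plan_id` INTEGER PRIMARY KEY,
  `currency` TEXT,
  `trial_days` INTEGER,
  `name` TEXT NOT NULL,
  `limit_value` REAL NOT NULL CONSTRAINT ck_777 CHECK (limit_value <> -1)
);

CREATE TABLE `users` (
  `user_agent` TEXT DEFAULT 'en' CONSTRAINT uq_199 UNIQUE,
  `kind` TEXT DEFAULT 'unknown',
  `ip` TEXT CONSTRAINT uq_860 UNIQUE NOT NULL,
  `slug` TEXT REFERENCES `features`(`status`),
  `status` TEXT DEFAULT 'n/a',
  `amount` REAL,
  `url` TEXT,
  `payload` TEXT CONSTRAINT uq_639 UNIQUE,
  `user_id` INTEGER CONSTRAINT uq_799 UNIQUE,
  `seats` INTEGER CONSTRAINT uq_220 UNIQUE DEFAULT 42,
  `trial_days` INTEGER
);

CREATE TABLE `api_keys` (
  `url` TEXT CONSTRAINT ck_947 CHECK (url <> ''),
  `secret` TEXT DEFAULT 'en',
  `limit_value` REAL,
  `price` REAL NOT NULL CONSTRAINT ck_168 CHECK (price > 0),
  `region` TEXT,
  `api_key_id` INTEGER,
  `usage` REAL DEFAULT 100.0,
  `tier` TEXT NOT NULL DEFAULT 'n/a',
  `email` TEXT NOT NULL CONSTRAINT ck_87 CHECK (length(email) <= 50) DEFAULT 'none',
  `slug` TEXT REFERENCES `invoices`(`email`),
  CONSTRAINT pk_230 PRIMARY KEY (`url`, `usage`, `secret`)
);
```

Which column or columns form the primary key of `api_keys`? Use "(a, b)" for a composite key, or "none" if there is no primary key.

A table-level PRIMARY KEY clause names 3 columns: url, usage, secret.
This is a composite key — the combination is unique, not each column individually.

(url, usage, secret)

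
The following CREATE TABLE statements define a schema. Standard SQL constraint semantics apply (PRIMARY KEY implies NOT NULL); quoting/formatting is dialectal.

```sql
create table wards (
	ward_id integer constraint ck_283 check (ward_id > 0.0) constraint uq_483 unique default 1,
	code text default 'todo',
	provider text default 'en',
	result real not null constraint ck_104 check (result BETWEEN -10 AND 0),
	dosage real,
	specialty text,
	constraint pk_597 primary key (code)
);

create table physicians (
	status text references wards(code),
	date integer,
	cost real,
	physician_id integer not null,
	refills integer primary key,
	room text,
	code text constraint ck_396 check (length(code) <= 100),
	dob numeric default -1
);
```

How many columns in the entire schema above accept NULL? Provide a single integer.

10

wards: 4 nullable (ward_id, provider, dosage, specialty — PK (code) and explicit NOT NULL columns excluded).
physicians: 6 nullable (status, date, cost, room, code, dob — PK (refills) and explicit NOT NULL columns excluded).
Total: 4 + 6 = 10.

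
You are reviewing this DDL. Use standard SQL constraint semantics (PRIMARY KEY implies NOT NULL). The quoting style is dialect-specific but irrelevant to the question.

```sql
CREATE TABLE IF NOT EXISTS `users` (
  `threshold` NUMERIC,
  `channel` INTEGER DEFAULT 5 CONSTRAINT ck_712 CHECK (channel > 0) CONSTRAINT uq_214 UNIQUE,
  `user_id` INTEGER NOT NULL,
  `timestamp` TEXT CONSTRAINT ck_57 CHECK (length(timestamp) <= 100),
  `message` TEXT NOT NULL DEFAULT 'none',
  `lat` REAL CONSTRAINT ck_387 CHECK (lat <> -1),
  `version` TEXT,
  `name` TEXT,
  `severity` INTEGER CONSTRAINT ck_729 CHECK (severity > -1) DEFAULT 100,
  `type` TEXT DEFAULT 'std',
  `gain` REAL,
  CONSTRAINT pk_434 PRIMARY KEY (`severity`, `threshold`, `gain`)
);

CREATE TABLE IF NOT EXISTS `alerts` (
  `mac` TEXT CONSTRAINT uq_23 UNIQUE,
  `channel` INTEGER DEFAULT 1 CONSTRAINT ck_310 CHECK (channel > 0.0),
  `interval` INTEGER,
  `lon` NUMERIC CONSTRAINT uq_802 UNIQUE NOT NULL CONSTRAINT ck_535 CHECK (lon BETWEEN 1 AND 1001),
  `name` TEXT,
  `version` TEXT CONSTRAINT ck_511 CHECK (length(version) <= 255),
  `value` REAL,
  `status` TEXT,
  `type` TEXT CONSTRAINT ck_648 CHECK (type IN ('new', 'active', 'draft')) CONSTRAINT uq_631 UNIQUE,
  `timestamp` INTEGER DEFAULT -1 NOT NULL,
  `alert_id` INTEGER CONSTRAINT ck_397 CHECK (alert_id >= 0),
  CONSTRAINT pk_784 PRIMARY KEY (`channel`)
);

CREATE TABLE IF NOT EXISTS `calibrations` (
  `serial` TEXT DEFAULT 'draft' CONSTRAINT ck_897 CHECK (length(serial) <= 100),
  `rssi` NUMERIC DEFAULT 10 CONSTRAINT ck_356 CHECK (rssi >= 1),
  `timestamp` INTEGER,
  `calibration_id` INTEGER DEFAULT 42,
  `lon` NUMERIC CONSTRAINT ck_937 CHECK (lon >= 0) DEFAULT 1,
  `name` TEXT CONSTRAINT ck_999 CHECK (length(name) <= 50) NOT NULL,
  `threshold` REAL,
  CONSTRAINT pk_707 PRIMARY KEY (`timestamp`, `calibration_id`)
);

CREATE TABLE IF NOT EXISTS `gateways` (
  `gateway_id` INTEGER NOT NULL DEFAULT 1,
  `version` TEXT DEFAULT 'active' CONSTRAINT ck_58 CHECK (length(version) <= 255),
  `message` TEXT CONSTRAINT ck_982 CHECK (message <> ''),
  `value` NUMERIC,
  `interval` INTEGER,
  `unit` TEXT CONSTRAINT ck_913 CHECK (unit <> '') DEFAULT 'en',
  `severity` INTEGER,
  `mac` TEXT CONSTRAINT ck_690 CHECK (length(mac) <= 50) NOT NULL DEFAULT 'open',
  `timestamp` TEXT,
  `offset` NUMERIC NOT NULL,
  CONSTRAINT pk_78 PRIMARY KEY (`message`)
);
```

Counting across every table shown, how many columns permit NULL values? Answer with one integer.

users: 6 nullable (channel, timestamp, lat, version, name, type — PK (severity, threshold, gain) and explicit NOT NULL columns excluded).
alerts: 8 nullable (mac, interval, name, version, value, status, type, alert_id — PK (channel) and explicit NOT NULL columns excluded).
calibrations: 4 nullable (serial, rssi, lon, threshold — PK (timestamp, calibration_id) and explicit NOT NULL columns excluded).
gateways: 6 nullable (version, value, interval, unit, severity, timestamp — PK (message) and explicit NOT NULL columns excluded).
Total: 6 + 8 + 4 + 6 = 24.

24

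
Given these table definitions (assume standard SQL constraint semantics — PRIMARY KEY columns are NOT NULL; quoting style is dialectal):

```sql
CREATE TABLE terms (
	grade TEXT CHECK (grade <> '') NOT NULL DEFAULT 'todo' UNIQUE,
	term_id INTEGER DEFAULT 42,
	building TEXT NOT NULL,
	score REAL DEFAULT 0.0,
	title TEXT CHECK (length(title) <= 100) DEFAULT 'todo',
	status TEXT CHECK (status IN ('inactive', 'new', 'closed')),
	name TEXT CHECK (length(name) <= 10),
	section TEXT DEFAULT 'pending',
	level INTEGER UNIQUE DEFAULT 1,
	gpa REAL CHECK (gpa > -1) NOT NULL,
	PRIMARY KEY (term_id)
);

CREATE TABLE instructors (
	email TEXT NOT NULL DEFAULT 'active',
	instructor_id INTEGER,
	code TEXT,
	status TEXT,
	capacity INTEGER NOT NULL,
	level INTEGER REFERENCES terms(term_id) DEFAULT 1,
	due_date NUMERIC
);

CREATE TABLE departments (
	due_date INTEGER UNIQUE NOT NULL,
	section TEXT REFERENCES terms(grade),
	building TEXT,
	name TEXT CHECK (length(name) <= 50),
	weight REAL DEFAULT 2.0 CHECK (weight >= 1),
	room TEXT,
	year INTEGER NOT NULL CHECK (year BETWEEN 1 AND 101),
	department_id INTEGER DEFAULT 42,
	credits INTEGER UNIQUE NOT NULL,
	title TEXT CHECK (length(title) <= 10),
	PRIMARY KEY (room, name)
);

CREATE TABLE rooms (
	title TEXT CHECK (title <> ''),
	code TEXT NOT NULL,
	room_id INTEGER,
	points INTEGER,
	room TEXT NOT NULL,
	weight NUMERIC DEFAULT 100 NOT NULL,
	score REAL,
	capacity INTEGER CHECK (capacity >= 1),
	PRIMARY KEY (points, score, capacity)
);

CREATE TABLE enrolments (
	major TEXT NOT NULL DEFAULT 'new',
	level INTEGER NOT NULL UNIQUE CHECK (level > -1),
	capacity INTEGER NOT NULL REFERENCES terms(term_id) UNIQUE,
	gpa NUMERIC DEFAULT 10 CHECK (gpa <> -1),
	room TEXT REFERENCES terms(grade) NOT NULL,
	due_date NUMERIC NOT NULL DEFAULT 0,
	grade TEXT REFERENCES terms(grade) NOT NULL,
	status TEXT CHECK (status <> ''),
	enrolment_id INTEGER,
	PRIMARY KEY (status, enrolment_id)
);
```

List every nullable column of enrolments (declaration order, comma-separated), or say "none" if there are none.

- major: declared NOT NULL → not nullable.
- level: declared NOT NULL → not nullable.
- capacity: declared NOT NULL → not nullable.
- gpa: CHECK does not forbid NULL (a CHECK constraint passes when its expression is NULL) → nullable.
- room: declared NOT NULL → not nullable.
- due_date: declared NOT NULL → not nullable.
- grade: declared NOT NULL → not nullable.
- status: part of the PRIMARY KEY, which implies NOT NULL → not nullable.
- enrolment_id: part of the PRIMARY KEY, which implies NOT NULL → not nullable.

gpa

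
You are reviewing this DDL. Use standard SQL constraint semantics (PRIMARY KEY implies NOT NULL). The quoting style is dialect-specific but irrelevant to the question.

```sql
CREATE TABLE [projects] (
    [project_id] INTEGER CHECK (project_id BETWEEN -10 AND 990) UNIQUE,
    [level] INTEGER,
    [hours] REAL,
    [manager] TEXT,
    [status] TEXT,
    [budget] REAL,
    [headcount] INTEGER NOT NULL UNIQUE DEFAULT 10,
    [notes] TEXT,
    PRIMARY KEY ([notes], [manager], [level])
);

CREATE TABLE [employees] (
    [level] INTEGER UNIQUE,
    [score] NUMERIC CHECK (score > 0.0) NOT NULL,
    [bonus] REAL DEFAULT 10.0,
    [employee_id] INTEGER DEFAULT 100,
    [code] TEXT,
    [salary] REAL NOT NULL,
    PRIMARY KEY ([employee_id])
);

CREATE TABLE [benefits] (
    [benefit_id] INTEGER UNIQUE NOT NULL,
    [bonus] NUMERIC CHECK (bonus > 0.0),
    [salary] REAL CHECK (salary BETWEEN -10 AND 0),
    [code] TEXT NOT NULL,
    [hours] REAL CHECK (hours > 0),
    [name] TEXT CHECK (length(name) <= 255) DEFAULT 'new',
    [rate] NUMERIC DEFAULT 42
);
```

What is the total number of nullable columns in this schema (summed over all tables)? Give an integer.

projects: 4 nullable (project_id, hours, status, budget — PK (notes, manager, level) and explicit NOT NULL columns excluded).
employees: 3 nullable (level, bonus, code — PK (employee_id) and explicit NOT NULL columns excluded).
benefits: 5 nullable (bonus, salary, hours, name, rate — PK none and explicit NOT NULL columns excluded).
Total: 4 + 3 + 5 = 12.

12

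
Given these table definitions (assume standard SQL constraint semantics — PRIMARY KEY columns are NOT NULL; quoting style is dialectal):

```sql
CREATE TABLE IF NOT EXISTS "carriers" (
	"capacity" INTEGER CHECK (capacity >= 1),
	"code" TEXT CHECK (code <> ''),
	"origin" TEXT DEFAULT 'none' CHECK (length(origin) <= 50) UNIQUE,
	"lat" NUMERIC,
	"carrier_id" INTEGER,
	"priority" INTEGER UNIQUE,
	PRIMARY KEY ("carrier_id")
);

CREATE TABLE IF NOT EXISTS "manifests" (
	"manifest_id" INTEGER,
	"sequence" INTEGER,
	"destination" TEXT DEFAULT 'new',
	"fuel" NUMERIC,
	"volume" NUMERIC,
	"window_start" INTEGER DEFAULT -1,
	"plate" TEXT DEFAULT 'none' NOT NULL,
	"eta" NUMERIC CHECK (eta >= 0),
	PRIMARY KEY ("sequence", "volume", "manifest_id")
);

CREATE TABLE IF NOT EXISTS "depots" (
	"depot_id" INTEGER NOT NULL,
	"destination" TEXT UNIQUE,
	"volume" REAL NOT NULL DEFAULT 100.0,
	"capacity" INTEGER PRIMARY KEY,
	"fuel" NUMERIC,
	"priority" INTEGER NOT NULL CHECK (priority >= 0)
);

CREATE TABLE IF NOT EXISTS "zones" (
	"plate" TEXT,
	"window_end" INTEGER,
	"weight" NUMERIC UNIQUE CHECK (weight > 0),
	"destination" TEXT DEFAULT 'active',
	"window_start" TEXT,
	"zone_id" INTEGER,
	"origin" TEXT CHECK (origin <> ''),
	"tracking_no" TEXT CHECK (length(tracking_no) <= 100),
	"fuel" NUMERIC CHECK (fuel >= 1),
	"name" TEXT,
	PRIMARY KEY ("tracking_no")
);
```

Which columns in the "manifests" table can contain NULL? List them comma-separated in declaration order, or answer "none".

- manifest_id: part of the PRIMARY KEY, which implies NOT NULL → not nullable.
- sequence: part of the PRIMARY KEY, which implies NOT NULL → not nullable.
- destination: DEFAULT only fills an omitted column; an explicit NULL is still allowed → nullable.
- fuel: no NOT NULL constraint applies → nullable.
- volume: part of the PRIMARY KEY, which implies NOT NULL → not nullable.
- window_start: DEFAULT only fills an omitted column; an explicit NULL is still allowed → nullable.
- plate: declared NOT NULL → not nullable.
- eta: CHECK does not forbid NULL (a CHECK constraint passes when its expression is NULL) → nullable.

destination, fuel, window_start, eta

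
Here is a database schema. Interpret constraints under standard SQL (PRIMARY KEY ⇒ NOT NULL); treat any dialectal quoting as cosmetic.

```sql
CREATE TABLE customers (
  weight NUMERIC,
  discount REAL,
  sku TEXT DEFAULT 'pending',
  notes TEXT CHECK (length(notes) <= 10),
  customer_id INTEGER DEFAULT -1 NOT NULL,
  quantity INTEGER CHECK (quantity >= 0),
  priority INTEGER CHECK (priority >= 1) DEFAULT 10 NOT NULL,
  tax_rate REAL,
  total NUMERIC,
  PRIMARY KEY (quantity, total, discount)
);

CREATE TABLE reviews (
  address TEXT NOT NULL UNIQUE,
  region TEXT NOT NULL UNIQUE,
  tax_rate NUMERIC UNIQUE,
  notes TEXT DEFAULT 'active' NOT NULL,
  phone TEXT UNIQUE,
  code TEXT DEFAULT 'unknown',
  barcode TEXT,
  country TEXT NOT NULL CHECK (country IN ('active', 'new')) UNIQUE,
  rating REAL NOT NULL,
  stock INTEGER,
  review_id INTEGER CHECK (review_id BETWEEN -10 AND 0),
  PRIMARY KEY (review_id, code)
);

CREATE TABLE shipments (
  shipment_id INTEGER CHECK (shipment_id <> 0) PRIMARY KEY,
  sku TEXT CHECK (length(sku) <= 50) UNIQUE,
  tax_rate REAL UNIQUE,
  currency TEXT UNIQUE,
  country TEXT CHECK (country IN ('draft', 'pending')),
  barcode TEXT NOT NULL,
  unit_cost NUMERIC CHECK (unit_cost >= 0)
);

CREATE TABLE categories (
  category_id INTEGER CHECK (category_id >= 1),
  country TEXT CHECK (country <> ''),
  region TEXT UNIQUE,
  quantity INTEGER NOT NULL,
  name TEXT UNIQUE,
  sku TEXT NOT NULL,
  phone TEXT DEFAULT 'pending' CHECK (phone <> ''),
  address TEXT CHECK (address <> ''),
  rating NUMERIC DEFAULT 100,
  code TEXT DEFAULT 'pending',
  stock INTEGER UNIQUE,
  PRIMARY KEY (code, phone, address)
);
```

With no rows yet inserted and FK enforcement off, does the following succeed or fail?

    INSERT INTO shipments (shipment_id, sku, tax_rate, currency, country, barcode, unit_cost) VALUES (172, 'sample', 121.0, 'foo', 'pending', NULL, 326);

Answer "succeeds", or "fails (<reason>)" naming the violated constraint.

fails (NOT NULL on barcode)

barcode is explicitly set to NULL, but barcode is declared NOT NULL.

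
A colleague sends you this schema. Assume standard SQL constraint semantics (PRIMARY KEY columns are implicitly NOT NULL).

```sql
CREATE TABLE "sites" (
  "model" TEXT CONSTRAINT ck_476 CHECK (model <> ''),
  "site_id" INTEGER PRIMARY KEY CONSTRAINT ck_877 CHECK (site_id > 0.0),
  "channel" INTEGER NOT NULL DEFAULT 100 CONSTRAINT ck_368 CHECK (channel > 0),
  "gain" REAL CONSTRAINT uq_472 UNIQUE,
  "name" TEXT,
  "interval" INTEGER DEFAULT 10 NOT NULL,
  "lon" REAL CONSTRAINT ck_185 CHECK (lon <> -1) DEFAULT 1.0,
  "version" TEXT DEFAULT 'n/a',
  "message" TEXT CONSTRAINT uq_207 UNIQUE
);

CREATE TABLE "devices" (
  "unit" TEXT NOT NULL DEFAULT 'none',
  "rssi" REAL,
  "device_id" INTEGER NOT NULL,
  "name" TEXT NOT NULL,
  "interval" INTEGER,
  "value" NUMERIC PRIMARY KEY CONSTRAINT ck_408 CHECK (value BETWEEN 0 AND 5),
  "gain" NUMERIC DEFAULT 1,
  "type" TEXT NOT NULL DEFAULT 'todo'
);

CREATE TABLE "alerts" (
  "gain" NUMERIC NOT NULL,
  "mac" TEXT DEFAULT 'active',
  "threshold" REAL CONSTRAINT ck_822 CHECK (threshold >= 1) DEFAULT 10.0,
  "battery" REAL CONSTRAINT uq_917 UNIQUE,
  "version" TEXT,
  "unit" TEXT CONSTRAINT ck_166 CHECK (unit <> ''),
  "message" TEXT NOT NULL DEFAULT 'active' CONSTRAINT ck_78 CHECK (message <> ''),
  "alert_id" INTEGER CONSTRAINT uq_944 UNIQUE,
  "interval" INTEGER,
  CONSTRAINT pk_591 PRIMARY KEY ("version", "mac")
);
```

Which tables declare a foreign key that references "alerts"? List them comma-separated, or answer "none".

No REFERENCES clause anywhere in the schema names alerts.

none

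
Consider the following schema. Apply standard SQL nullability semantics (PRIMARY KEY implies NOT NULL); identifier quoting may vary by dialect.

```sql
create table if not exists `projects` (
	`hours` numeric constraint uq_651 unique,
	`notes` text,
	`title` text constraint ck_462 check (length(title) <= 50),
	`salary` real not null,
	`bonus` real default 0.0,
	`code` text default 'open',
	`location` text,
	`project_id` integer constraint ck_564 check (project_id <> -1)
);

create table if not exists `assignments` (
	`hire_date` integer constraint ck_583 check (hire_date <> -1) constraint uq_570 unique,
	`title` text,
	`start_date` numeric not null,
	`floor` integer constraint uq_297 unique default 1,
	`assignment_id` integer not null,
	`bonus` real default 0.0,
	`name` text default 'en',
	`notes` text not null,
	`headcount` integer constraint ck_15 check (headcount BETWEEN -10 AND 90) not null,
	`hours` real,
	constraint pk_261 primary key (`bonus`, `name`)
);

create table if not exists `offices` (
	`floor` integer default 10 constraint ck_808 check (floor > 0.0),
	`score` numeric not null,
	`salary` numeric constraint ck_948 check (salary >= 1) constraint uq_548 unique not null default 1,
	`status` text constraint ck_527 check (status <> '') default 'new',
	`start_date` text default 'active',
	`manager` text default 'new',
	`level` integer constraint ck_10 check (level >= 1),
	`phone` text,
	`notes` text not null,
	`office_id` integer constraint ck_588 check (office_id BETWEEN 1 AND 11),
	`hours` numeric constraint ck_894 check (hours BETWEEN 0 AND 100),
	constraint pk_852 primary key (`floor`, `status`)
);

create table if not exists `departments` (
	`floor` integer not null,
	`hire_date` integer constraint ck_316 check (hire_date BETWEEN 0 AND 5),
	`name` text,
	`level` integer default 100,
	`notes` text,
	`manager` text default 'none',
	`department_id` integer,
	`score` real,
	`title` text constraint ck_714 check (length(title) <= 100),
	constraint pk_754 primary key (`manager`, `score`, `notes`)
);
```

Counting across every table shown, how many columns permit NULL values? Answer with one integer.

projects: 7 nullable (hours, notes, title, bonus, code, location, project_id — PK none and explicit NOT NULL columns excluded).
assignments: 4 nullable (hire_date, title, floor, hours — PK (bonus, name) and explicit NOT NULL columns excluded).
offices: 6 nullable (start_date, manager, level, phone, office_id, hours — PK (floor, status) and explicit NOT NULL columns excluded).
departments: 5 nullable (hire_date, name, level, department_id, title — PK (manager, score, notes) and explicit NOT NULL columns excluded).
Total: 7 + 4 + 6 + 5 = 22.

22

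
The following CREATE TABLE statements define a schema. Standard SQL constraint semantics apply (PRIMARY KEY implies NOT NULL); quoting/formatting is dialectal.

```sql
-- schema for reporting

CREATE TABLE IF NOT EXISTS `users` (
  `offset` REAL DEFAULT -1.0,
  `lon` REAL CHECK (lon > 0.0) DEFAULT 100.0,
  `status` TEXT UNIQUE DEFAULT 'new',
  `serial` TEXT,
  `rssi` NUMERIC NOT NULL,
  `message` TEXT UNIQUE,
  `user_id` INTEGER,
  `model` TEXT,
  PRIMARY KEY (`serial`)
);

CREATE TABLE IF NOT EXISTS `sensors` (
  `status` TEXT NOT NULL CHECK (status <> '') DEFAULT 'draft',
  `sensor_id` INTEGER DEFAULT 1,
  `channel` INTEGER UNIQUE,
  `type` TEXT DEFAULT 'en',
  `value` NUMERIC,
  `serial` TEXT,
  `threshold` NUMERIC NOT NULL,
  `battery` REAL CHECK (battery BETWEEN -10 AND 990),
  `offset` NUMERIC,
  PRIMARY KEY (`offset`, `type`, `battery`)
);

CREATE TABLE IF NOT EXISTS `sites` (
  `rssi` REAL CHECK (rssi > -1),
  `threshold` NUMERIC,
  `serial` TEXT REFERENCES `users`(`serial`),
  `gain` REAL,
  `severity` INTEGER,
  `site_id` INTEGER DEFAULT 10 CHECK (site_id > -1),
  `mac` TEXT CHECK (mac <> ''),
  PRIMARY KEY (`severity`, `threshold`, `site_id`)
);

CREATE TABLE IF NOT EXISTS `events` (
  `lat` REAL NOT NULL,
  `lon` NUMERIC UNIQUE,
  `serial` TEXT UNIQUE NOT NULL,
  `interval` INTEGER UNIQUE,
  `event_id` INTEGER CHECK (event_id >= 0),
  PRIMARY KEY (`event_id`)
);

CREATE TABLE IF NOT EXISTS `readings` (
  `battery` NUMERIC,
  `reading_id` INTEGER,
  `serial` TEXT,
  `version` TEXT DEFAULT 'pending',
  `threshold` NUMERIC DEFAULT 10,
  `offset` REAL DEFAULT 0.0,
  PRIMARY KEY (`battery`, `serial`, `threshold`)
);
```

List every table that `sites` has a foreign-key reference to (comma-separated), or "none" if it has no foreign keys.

- serial REFERENCES users(serial).

users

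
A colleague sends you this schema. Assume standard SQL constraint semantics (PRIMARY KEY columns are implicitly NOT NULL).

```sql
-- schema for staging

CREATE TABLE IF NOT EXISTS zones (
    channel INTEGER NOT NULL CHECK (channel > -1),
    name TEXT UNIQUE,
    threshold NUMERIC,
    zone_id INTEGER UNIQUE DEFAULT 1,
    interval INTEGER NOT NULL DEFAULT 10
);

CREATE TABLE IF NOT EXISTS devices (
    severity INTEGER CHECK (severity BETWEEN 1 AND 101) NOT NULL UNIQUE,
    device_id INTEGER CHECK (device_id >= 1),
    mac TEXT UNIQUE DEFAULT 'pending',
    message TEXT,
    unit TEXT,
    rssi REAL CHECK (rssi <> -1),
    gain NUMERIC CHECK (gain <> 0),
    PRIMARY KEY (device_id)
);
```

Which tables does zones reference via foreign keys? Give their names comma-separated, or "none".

none

No column in zones has a REFERENCES clause.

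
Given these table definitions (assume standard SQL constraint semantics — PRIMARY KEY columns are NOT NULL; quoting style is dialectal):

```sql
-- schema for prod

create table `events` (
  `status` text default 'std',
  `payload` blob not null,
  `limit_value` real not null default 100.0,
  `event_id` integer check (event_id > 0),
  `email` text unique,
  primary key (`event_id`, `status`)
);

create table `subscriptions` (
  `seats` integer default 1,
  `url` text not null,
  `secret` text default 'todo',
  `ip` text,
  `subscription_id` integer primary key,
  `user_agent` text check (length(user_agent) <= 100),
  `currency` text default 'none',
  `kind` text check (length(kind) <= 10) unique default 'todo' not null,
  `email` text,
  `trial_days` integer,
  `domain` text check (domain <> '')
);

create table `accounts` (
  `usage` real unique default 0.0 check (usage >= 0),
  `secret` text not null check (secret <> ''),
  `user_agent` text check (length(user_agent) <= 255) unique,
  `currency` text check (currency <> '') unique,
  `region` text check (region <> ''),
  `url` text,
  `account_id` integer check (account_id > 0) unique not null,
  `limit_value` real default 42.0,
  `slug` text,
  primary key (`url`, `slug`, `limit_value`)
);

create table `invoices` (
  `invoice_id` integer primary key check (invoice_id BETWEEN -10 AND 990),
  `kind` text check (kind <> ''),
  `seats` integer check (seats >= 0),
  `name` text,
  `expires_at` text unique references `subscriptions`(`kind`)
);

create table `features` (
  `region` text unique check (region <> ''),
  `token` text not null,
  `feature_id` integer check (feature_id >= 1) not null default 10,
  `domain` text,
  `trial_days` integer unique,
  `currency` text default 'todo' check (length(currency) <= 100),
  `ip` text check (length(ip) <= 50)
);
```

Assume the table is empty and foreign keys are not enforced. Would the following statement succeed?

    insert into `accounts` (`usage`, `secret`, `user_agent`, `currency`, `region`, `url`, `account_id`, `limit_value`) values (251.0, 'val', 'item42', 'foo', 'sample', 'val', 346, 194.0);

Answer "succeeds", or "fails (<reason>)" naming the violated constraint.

slug is omitted from the column list and has no DEFAULT, so it would receive NULL.
But slug is part of the PRIMARY KEY (implied NOT NULL).

fails (NOT NULL on slug)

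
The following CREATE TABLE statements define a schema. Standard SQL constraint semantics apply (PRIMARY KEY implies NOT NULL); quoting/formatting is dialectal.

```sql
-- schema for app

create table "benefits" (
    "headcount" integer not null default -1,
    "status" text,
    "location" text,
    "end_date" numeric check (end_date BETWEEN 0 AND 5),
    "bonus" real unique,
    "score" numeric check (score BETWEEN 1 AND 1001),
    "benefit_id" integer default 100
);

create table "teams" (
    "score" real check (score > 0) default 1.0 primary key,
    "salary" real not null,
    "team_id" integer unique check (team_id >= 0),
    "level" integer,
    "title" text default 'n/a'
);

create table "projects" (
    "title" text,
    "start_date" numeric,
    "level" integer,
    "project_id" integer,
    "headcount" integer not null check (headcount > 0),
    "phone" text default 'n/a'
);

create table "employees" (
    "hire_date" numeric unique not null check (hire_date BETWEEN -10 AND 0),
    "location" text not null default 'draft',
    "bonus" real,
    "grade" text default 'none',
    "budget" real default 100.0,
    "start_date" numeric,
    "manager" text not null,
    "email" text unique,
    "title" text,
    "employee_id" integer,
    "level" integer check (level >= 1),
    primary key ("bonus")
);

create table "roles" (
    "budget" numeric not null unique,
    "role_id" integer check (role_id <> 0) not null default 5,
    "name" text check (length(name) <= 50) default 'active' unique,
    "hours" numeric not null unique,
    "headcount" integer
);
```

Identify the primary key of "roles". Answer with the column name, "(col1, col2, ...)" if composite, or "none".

No column is declared PRIMARY KEY inline, and there is no table-level PRIMARY KEY clause in roles.

none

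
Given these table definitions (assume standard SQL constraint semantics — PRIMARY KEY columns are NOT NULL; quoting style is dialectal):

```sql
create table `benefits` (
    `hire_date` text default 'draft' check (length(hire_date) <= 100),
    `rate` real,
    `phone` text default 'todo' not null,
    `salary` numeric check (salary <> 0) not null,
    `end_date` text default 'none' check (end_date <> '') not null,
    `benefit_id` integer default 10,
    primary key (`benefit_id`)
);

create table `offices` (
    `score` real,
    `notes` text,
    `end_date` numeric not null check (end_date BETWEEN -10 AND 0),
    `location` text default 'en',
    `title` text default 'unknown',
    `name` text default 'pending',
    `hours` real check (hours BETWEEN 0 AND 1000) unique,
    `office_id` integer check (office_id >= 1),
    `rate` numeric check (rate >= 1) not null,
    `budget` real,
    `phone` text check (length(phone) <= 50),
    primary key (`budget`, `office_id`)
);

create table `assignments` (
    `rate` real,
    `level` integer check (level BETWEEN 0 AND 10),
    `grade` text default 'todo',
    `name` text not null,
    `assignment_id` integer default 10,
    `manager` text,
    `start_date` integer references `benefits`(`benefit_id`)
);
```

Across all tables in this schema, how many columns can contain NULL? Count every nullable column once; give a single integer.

benefits: 2 nullable (hire_date, rate — PK (benefit_id) and explicit NOT NULL columns excluded).
offices: 7 nullable (score, notes, location, title, name, hours, phone — PK (budget, office_id) and explicit NOT NULL columns excluded).
assignments: 6 nullable (rate, level, grade, assignment_id, manager, start_date — PK none and explicit NOT NULL columns excluded).
Total: 2 + 7 + 6 = 15.

15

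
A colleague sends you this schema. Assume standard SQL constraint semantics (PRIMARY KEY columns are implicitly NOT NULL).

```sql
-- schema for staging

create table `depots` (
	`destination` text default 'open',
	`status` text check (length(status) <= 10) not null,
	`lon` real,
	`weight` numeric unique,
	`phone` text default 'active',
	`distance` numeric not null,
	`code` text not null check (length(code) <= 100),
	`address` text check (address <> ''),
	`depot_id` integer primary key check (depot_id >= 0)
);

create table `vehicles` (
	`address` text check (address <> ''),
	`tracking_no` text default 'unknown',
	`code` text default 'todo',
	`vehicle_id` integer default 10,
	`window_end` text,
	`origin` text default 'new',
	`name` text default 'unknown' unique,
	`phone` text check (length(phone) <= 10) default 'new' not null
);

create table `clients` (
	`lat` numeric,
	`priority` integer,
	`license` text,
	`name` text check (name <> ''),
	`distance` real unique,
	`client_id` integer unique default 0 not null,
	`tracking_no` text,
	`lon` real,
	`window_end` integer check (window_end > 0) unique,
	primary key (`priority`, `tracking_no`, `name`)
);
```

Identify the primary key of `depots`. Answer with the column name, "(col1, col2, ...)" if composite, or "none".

depot_id is declared PRIMARY KEY inline on the column.

depot_id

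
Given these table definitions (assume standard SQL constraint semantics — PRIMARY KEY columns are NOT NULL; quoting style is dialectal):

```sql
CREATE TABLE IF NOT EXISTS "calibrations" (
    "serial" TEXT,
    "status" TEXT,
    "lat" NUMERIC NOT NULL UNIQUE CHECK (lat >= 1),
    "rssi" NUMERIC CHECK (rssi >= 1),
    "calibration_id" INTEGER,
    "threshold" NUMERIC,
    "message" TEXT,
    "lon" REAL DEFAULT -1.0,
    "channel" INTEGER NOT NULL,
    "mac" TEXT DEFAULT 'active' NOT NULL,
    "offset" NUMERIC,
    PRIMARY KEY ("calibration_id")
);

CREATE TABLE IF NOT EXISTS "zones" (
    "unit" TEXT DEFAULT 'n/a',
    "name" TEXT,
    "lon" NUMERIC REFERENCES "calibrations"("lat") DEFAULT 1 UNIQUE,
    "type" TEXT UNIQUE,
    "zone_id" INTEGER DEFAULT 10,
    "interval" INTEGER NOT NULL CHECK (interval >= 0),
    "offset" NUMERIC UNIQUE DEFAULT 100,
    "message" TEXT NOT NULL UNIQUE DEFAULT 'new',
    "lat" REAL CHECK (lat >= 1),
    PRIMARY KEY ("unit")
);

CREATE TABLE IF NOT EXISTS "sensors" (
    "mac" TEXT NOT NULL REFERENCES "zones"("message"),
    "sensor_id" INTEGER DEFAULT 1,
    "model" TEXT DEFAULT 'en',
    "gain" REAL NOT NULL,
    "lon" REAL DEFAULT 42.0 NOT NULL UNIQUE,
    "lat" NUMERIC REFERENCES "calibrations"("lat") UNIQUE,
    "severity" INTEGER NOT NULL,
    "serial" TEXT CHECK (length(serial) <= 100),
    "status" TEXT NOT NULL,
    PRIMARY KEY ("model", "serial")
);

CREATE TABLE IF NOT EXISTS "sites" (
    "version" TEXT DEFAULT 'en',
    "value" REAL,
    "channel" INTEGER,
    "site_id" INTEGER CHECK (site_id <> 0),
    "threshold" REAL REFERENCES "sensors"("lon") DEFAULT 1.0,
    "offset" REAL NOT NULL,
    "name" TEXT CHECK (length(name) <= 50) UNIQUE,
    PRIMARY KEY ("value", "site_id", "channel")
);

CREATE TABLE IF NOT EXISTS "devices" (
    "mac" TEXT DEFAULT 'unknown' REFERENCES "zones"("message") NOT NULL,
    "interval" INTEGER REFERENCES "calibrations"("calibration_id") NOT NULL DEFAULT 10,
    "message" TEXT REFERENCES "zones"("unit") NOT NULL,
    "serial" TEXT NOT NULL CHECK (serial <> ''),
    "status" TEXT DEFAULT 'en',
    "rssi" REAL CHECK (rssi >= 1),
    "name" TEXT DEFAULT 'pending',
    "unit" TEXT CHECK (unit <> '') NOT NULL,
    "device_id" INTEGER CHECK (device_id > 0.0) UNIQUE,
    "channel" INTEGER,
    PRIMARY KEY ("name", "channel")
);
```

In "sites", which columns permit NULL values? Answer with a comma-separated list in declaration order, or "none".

version, threshold, name

- version: DEFAULT only fills an omitted column; an explicit NULL is still allowed → nullable.
- value: part of the PRIMARY KEY, which implies NOT NULL → not nullable.
- channel: part of the PRIMARY KEY, which implies NOT NULL → not nullable.
- site_id: part of the PRIMARY KEY, which implies NOT NULL → not nullable.
- threshold: a foreign key column may be NULL unless separately constrained → nullable.
- offset: declared NOT NULL → not nullable.
- name: CHECK does not forbid NULL (a CHECK constraint passes when its expression is NULL) → nullable.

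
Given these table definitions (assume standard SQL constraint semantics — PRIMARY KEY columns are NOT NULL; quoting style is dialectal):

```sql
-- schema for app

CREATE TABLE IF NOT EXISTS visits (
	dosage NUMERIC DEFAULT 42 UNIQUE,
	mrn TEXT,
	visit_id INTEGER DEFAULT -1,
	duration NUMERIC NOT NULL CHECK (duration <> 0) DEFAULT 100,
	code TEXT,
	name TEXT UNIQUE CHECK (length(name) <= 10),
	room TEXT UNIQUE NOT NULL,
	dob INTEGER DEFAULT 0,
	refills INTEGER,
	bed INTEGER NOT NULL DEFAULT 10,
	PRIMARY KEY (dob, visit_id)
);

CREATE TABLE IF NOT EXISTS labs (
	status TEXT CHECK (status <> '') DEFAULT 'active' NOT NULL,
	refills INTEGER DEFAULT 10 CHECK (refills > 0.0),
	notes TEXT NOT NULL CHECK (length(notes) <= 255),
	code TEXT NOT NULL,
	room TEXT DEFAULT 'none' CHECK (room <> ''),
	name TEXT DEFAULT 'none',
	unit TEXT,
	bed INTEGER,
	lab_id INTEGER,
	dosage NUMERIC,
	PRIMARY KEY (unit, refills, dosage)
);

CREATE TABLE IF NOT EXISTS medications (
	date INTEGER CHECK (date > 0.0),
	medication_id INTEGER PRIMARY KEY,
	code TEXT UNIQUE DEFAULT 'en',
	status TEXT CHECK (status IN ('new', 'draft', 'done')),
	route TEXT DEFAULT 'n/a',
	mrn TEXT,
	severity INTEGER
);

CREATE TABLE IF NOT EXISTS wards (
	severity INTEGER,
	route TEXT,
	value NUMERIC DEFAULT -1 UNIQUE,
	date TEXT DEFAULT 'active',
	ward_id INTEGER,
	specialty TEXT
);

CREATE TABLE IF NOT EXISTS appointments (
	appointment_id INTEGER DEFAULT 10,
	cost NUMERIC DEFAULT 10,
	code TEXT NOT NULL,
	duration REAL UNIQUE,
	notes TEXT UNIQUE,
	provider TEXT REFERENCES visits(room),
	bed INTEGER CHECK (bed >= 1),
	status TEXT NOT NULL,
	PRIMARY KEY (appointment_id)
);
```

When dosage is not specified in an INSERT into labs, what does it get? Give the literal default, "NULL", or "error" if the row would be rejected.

dosage has no DEFAULT clause.
Omitting it would insert NULL, but it is part of the PRIMARY KEY, so the INSERT fails.

error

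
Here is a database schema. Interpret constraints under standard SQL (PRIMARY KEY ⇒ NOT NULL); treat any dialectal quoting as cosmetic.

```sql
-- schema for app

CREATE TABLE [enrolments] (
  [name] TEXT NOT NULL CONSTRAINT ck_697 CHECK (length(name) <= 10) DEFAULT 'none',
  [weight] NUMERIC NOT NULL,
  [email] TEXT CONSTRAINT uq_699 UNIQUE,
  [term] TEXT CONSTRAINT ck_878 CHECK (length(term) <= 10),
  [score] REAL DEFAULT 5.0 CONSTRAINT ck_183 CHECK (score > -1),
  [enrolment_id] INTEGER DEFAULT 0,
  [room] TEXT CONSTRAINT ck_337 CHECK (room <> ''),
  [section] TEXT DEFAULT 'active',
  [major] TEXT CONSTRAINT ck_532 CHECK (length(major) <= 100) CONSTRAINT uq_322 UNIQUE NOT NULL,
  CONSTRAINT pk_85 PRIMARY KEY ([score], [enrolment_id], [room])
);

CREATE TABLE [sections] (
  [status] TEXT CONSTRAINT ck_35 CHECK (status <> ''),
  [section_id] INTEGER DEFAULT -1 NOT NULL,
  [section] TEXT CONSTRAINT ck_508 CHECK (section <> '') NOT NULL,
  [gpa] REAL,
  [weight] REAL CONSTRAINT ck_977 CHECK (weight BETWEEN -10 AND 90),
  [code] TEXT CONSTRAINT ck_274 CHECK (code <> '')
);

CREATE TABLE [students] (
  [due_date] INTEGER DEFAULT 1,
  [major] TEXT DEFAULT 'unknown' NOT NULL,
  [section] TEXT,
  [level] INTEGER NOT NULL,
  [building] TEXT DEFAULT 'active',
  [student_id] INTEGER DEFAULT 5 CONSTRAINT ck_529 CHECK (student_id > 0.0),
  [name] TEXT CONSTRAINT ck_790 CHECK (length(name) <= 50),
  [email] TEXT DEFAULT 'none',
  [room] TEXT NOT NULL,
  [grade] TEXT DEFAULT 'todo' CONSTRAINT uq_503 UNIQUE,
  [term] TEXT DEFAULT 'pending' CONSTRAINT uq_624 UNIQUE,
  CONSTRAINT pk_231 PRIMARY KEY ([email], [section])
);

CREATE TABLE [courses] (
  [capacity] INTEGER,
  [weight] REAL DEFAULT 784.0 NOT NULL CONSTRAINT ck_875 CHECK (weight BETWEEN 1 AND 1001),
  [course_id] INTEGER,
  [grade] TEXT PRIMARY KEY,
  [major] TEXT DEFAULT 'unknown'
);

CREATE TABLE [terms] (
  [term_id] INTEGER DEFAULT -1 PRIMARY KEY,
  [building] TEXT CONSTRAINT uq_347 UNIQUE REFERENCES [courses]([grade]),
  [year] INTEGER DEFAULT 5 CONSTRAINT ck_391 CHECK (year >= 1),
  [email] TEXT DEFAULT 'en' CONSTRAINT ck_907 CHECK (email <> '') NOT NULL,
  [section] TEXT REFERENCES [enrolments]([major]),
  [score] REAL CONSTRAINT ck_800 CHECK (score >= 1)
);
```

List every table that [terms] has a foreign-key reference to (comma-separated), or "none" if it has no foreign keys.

- building REFERENCES courses(grade).
- section REFERENCES enrolments(major).

courses, enrolments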